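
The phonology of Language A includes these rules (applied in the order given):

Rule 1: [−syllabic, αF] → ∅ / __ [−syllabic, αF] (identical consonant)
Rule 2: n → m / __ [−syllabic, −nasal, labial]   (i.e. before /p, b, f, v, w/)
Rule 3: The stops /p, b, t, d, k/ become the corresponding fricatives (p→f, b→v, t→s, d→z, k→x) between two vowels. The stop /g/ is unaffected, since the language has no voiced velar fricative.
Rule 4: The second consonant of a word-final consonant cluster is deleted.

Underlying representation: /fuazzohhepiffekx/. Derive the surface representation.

Rule 1 (degemination): /zz/ is a geminate; the first /z/ deletes. /hh/ is a geminate; the first /h/ deletes. /ff/ is a geminate; the first /f/ deletes. /fuazzohhepiffekx/ → fuazohepifekx.
Rule 2 (nasal place assimilation): no segment meets the environment; /fuazohepifekx/ is unchanged.
Rule 3 (intervocalic spirantization): /p/ is a stop between vowels /e/ and /i/, so it spirantizes to the fricative [f]. /fuazohepifekx/ → fuazohefifekx.
Rule 4 (final cluster simplification): /x/ is the second consonant of a word-final cluster /kx/, so it deletes. /fuazohefifekx/ → fuazohefifek.

fuazohefifek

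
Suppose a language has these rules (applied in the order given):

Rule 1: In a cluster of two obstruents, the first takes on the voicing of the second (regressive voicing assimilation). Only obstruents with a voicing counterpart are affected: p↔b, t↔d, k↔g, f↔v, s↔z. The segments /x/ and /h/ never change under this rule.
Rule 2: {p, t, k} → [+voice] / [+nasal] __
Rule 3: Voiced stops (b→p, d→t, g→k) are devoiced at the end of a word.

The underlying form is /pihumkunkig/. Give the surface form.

pihumgungik

Rule 1 (regressive voicing assimilation): no segment meets the environment; /pihumkunkig/ is unchanged.
Rule 2 (post-nasal voicing): /k/ is a voiceless stop immediately after the nasal /m/, so it voices to [g]. /k/ is a voiceless stop immediately after the nasal /n/, so it voices to [g]. /pihumkunkig/ → pihumgungig.
Rule 3 (final devoicing): /g/ is a voiced stop in word-final position, so it devoices to [k]. /pihumgungig/ → pihumgungik.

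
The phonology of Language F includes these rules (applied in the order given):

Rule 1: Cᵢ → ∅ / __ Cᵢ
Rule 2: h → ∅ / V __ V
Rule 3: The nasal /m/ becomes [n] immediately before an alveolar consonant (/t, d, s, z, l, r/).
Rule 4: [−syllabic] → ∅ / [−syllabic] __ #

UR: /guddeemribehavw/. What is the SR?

Rule 1 (degemination): /dd/ is a geminate; the first /d/ deletes. /guddeemribehavw/ → gudeemribehavw.
Rule 2 (intervocalic h-deletion): /h/ occurs between vowels /e/ and /a/, so it deletes. /gudeemribehavw/ → gudeemribeavw.
Rule 3 (nasal place assimilation): /m/ precedes the alveolar consonant /r/, so it assimilates in place to [n]. /gudeemribeavw/ → gudeenribeavw.
Rule 4 (final cluster simplification): /w/ is the second consonant of a word-final cluster /vw/, so it deletes. /gudeenribeavw/ → gudeenribeav.

gudeenribeav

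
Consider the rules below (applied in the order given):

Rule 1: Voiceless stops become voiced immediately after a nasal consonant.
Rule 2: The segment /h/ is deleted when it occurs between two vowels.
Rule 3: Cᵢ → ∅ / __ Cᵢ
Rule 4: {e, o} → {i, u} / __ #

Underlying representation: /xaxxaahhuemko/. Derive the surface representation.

Rule 1 (post-nasal voicing): /k/ is a voiceless stop immediately after the nasal /m/, so it voices to [g]. /xaxxaahhuemko/ → xaxxaahhuemgo.
Rule 2 (intervocalic h-deletion): no segment meets the environment; /xaxxaahhuemgo/ is unchanged.
Rule 3 (degemination): /xx/ is a geminate; the first /x/ deletes. /hh/ is a geminate; the first /h/ deletes. /xaxxaahhuemgo/ → xaxaahuemgo.
Rule 4 (final vowel raising): /o/ is a mid vowel in word-final position, so it raises to [u]. /xaxaahuemgo/ → xaxaahuemgu.

xaxaahuemgu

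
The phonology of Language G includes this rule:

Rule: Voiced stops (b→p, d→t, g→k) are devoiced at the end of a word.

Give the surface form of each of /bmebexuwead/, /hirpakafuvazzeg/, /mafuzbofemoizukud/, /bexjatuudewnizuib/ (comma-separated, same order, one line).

bmebexuweat, hirpakafuvazzek, mafuzbofemoizukut, bexjatuudewnizuip

/bmebexuwead/: /d/ is a voiced stop in word-final position, so it devoices to [t]. → [bmebexuweat].
/hirpakafuvazzeg/: /g/ is a voiced stop in word-final position, so it devoices to [k]. → [hirpakafuvazzek].
/mafuzbofemoizukud/: /d/ is a voiced stop in word-final position, so it devoices to [t]. → [mafuzbofemoizukut].
/bexjatuudewnizuib/: /b/ is a voiced stop in word-final position, so it devoices to [p]. → [bexjatuudewnizuip].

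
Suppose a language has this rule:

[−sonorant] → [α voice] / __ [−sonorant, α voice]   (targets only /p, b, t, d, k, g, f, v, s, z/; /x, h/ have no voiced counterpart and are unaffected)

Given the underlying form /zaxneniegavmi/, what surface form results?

zaxneniegavmi

No segment of /zaxneniegavmi/ meets the structural description of the rule, so the form surfaces unchanged.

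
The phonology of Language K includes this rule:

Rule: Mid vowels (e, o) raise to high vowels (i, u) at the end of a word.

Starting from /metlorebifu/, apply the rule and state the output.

metlorebifu

No segment of /metlorebifu/ meets the structural description of the rule, so the form surfaces unchanged.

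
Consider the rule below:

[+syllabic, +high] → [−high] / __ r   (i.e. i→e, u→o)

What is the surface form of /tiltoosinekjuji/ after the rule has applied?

tiltoosinekjuji

No segment of /tiltoosinekjuji/ meets the structural description of the rule, so the form surfaces unchanged.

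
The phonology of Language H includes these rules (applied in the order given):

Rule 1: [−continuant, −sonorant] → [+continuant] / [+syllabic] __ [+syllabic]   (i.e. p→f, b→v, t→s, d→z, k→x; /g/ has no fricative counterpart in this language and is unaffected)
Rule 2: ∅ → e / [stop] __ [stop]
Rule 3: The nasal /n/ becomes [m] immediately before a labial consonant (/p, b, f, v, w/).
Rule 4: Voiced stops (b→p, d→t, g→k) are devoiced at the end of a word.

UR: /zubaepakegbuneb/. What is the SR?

zuvaefaxegebunep

Rule 1 (intervocalic spirantization): /b/ is a stop between vowels /u/ and /a/, so it spirantizes to the fricative [v]. /p/ is a stop between vowels /e/ and /a/, so it spirantizes to the fricative [f]. /k/ is a stop between vowels /a/ and /e/, so it spirantizes to the fricative [x]. /zubaepakegbuneb/ → zuvaefaxegbuneb.
Rule 2 (stop-cluster e-epenthesis): /g/ and /b/ form a stop–stop cluster, so [e] is inserted between them. /zuvaefaxegbuneb/ → zuvaefaxegebuneb.
Rule 3 (nasal place assimilation): no segment meets the environment; /zuvaefaxegebuneb/ is unchanged.
Rule 4 (final devoicing): /b/ is a voiced stop in word-final position, so it devoices to [p]. /zuvaefaxegebuneb/ → zuvaefaxegebunep.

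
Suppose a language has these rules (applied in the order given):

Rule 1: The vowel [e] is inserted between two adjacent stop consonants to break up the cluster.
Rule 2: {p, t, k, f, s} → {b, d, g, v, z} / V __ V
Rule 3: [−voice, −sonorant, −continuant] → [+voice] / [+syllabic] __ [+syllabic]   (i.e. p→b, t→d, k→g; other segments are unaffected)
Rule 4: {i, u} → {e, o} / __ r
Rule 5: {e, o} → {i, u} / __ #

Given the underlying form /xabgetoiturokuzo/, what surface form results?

Rule 1 (stop-cluster e-epenthesis): /b/ and /g/ form a stop–stop cluster, so [e] is inserted between them. /xabgetoiturokuzo/ → xabegetoiturokuzo.
Rule 2 (intervocalic voicing): /t/ is a voiceless obstruent between vowels /e/ and /o/, so it voices to [d]. /t/ is a voiceless obstruent between vowels /i/ and /u/, so it voices to [d]. /k/ is a voiceless obstruent between vowels /o/ and /u/, so it voices to [g]. /xabegetoiturokuzo/ → xabegedoiduroguzo.
Rule 3 (intervocalic voicing): no segment meets the environment; /xabegedoiduroguzo/ is unchanged.
Rule 4 (pre-rhotic lowering): /u/ is a high vowel immediately before /r/, so it lowers to [o]. /xabegedoiduroguzo/ → xabegedoidoroguzo.
Rule 5 (final vowel raising): /o/ is a mid vowel in word-final position, so it raises to [u]. /xabegedoidoroguzo/ → xabegedoidoroguzu.

xabegedoidoroguzu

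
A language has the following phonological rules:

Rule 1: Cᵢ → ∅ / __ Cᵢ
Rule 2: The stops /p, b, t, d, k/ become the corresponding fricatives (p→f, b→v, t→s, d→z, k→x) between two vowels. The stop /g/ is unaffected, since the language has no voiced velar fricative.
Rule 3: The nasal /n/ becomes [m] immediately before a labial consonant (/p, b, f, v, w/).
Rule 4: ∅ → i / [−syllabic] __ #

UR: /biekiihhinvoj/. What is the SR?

biexiihimvoji

Rule 1 (degemination): /hh/ is a geminate; the first /h/ deletes. /biekiihhinvoj/ → biekiihinvoj.
Rule 2 (intervocalic spirantization): /k/ is a stop between vowels /e/ and /i/, so it spirantizes to the fricative [x]. /biekiihinvoj/ → biexiihinvoj.
Rule 3 (nasal place assimilation): /n/ precedes the labial consonant /v/, so it assimilates in place to [m]. /biexiihinvoj/ → biexiihimvoj.
Rule 4 (final i-epenthesis): the form ends in the consonant /j/, so [i] is inserted word-finally. /biexiihimvoj/ → biexiihimvoji.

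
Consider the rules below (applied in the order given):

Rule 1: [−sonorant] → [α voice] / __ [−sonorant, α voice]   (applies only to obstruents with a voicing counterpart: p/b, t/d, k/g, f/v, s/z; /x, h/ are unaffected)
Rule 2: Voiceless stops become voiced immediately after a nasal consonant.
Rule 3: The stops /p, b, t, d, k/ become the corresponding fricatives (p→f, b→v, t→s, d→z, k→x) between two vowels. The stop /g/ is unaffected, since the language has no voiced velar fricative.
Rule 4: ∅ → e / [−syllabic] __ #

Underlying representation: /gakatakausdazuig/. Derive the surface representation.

Rule 1 (regressive voicing assimilation): /s/ precedes the voiced obstruent /d/, so it voices to [z] by assimilation. /gakatakausdazuig/ → gakatakauzdazuig.
Rule 2 (post-nasal voicing): no segment meets the environment; /gakatakauzdazuig/ is unchanged.
Rule 3 (intervocalic spirantization): /k/ is a stop between vowels /a/ and /a/, so it spirantizes to the fricative [x]. /t/ is a stop between vowels /a/ and /a/, so it spirantizes to the fricative [s]. /k/ is a stop between vowels /a/ and /a/, so it spirantizes to the fricative [x]. /gakatakauzdazuig/ → gaxasaxauzdazuig.
Rule 4 (final e-epenthesis): the form ends in the consonant /g/, so [e] is inserted word-finally. /gaxasaxauzdazuig/ → gaxasaxauzdazuige.

gaxasaxauzdazuige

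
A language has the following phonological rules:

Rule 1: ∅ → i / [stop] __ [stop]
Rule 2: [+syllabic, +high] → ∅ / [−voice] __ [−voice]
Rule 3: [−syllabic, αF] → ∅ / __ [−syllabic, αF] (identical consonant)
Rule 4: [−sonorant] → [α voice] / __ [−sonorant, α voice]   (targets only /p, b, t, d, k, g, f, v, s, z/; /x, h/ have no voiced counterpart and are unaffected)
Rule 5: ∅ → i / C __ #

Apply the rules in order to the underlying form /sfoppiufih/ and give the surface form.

Rule 1 (stop-cluster i-epenthesis): /p/ and /p/ form a stop–stop cluster, so [i] is inserted between them. /sfoppiufih/ → sfopipiufih.
Rule 2 (high vowel syncope): /i/ is a high vowel flanked by voiceless consonants /p/ and /p/, so it deletes. /i/ is a high vowel flanked by voiceless consonants /f/ and /h/, so it deletes. /sfopipiufih/ → sfoppiufh.
Rule 3 (degemination): /pp/ is a geminate; the first /p/ deletes. /sfoppiufh/ → sfopiufh.
Rule 4 (regressive voicing assimilation): no segment meets the environment; /sfopiufh/ is unchanged.
Rule 5 (final i-epenthesis): the form ends in the consonant /h/, so [i] is inserted word-finally. /sfopiufh/ → sfopiufhi.

sfopiufhi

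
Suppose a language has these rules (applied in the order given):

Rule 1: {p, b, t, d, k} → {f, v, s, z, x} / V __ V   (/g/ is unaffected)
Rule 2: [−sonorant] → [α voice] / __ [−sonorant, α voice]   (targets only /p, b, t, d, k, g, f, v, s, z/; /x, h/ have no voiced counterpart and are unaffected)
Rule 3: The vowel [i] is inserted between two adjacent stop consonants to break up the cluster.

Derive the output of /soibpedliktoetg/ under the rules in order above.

soipipedlikitoedig

Rule 1 (intervocalic spirantization): no segment meets the environment; /soibpedliktoetg/ is unchanged.
Rule 2 (regressive voicing assimilation): /b/ precedes the voiceless obstruent /p/, so it devoices to [p] by assimilation. /t/ precedes the voiced obstruent /g/, so it voices to [d] by assimilation. /soibpedliktoetg/ → soippedliktoedg.
Rule 3 (stop-cluster i-epenthesis): /p/ and /p/ form a stop–stop cluster, so [i] is inserted between them. /k/ and /t/ form a stop–stop cluster, so [i] is inserted between them. /d/ and /g/ form a stop–stop cluster, so [i] is inserted between them. /soippedliktoedg/ → soipipedlikitoedig.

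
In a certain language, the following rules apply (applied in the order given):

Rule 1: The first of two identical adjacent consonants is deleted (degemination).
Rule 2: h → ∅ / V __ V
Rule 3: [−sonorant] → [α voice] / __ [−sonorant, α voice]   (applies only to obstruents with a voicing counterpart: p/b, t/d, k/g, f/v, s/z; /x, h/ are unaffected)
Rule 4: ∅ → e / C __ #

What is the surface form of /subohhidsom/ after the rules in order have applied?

Rule 1 (degemination): /hh/ is a geminate; the first /h/ deletes. /subohhidsom/ → subohidsom.
Rule 2 (intervocalic h-deletion): /h/ occurs between vowels /o/ and /i/, so it deletes. /subohidsom/ → suboidsom.
Rule 3 (regressive voicing assimilation): /d/ precedes the voiceless obstruent /s/, so it devoices to [t] by assimilation. /suboidsom/ → suboitsom.
Rule 4 (final e-epenthesis): the form ends in the consonant /m/, so [e] is inserted word-finally. /suboitsom/ → suboitsome.

suboitsome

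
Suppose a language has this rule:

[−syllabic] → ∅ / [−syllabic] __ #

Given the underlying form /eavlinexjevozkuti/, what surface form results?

No segment of /eavlinexjevozkuti/ meets the structural description of the rule, so the form surfaces unchanged.

eavlinexjevozkuti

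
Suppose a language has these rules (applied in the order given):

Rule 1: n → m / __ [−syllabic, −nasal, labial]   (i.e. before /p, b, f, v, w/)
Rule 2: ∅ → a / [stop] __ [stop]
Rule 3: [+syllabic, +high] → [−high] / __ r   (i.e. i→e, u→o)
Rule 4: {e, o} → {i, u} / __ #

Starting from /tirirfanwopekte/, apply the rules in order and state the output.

Rule 1 (nasal place assimilation): /n/ precedes the labial consonant /w/, so it assimilates in place to [m]. /tirirfanwopekte/ → tirirfamwopekte.
Rule 2 (stop-cluster a-epenthesis): /k/ and /t/ form a stop–stop cluster, so [a] is inserted between them. /tirirfamwopekte/ → tirirfamwopekate.
Rule 3 (pre-rhotic lowering): /i/ is a high vowel immediately before /r/, so it lowers to [e]. /i/ is a high vowel immediately before /r/, so it lowers to [e]. /tirirfamwopekate/ → tererfamwopekate.
Rule 4 (final vowel raising): /e/ is a mid vowel in word-final position, so it raises to [i]. /tererfamwopekate/ → tererfamwopekati.

tererfamwopekati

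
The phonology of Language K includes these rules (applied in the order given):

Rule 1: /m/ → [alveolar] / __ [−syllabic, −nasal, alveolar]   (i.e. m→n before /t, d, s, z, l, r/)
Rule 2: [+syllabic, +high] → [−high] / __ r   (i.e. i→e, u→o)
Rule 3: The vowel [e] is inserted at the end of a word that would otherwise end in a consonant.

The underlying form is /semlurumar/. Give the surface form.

Rule 1 (nasal place assimilation): /m/ precedes the alveolar consonant /l/, so it assimilates in place to [n]. /semlurumar/ → senlurumar.
Rule 2 (pre-rhotic lowering): /u/ is a high vowel immediately before /r/, so it lowers to [o]. /senlurumar/ → senlorumar.
Rule 3 (final e-epenthesis): the form ends in the consonant /r/, so [e] is inserted word-finally. /senlorumar/ → senlorumare.

senlorumare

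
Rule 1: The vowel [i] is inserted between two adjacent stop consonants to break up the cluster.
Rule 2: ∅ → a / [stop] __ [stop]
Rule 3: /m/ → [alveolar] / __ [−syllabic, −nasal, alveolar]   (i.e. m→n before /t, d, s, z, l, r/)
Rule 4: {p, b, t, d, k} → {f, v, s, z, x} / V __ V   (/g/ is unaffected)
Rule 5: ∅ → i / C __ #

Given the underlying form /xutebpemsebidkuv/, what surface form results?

xusevifensevizixuvi

Rule 1 (stop-cluster i-epenthesis): /b/ and /p/ form a stop–stop cluster, so [i] is inserted between them. /d/ and /k/ form a stop–stop cluster, so [i] is inserted between them. /xutebpemsebidkuv/ → xutebipemsebidikuv.
Rule 2 (stop-cluster a-epenthesis): no segment meets the environment; /xutebipemsebidikuv/ is unchanged.
Rule 3 (nasal place assimilation): /m/ precedes the alveolar consonant /s/, so it assimilates in place to [n]. /xutebipemsebidikuv/ → xutebipensebidikuv.
Rule 4 (intervocalic spirantization): /t/ is a stop between vowels /u/ and /e/, so it spirantizes to the fricative [s]. /b/ is a stop between vowels /e/ and /i/, so it spirantizes to the fricative [v]. /p/ is a stop between vowels /i/ and /e/, so it spirantizes to the fricative [f]. /b/ is a stop between vowels /e/ and /i/, so it spirantizes to the fricative [v]. /d/ is a stop between vowels /i/ and /i/, so it spirantizes to the fricative [z]. /k/ is a stop between vowels /i/ and /u/, so it spirantizes to the fricative [x]. /xutebipensebidikuv/ → xusevifensevizixuv.
Rule 5 (final i-epenthesis): the form ends in the consonant /v/, so [i] is inserted word-finally. /xusevifensevizixuv/ → xusevifensevizixuvi.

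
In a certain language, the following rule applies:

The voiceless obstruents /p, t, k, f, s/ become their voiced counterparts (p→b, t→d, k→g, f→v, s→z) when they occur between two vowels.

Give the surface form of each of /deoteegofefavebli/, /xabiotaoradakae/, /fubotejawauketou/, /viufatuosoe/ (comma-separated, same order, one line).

/deoteegofefavebli/: /t/ is a voiceless obstruent between vowels /o/ and /e/, so it voices to [d]. /f/ is a voiceless obstruent between vowels /o/ and /e/, so it voices to [v]. /f/ is a voiceless obstruent between vowels /e/ and /a/, so it voices to [v]. → [deodeegovevavebli].
/xabiotaoradakae/: /t/ is a voiceless obstruent between vowels /o/ and /a/, so it voices to [d]. /k/ is a voiceless obstruent between vowels /a/ and /a/, so it voices to [g]. → [xabiodaoradagae].
/fubotejawauketou/: /t/ is a voiceless obstruent between vowels /o/ and /e/, so it voices to [d]. /k/ is a voiceless obstruent between vowels /u/ and /e/, so it voices to [g]. /t/ is a voiceless obstruent between vowels /e/ and /o/, so it voices to [d]. → [fubodejawaugedou].
/viufatuosoe/: /f/ is a voiceless obstruent between vowels /u/ and /a/, so it voices to [v]. /t/ is a voiceless obstruent between vowels /a/ and /u/, so it voices to [d]. /s/ is a voiceless obstruent between vowels /o/ and /o/, so it voices to [z]. → [viuvaduozoe].

deodeegovevavebli, xabiodaoradagae, fubodejawaugedou, viuvaduozoe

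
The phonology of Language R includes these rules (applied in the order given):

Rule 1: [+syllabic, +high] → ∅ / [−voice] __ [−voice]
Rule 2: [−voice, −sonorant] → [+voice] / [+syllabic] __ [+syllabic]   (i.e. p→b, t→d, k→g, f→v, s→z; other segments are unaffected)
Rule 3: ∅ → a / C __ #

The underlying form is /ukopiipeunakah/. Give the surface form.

ugobiibeunagaha

Rule 1 (high vowel syncope): no segment meets the environment; /ukopiipeunakah/ is unchanged.
Rule 2 (intervocalic voicing): /k/ is a voiceless obstruent between vowels /u/ and /o/, so it voices to [g]. /p/ is a voiceless obstruent between vowels /o/ and /i/, so it voices to [b]. /p/ is a voiceless obstruent between vowels /i/ and /e/, so it voices to [b]. /k/ is a voiceless obstruent between vowels /a/ and /a/, so it voices to [g]. /ukopiipeunakah/ → ugobiibeunagah.
Rule 3 (final a-epenthesis): the form ends in the consonant /h/, so [a] is inserted word-finally. /ugobiibeunagah/ → ugobiibeunagaha.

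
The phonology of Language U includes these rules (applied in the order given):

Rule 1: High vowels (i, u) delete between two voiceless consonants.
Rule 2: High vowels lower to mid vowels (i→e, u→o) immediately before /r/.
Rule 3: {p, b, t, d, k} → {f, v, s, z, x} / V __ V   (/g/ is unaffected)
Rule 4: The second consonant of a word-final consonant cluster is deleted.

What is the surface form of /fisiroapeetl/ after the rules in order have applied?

fseroafeet

Rule 1 (high vowel syncope): /i/ is a high vowel flanked by voiceless consonants /f/ and /s/, so it deletes. /fisiroapeetl/ → fsiroapeetl.
Rule 2 (pre-rhotic lowering): /i/ is a high vowel immediately before /r/, so it lowers to [e]. /fsiroapeetl/ → fseroapeetl.
Rule 3 (intervocalic spirantization): /p/ is a stop between vowels /a/ and /e/, so it spirantizes to the fricative [f]. /fseroapeetl/ → fseroafeetl.
Rule 4 (final cluster simplification): /l/ is the second consonant of a word-final cluster /tl/, so it deletes. /fseroafeetl/ → fseroafeet.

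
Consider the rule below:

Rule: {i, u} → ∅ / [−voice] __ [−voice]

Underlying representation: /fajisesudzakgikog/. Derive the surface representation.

No segment of /fajisesudzakgikog/ meets the structural description of the rule, so the form surfaces unchanged.

fajisesudzakgikog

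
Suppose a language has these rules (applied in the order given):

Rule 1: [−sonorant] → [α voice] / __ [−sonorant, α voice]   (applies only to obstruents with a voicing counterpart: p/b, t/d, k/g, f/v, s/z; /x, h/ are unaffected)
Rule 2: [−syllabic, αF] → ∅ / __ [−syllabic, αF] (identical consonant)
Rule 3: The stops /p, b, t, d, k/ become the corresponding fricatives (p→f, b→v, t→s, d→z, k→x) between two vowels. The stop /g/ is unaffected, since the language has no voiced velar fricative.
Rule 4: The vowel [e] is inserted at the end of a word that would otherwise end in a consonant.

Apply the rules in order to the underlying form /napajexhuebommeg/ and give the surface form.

Rule 1 (regressive voicing assimilation): no segment meets the environment; /napajexhuebommeg/ is unchanged.
Rule 2 (degemination): /mm/ is a geminate; the first /m/ deletes. /napajexhuebommeg/ → napajexhuebomeg.
Rule 3 (intervocalic spirantization): /p/ is a stop between vowels /a/ and /a/, so it spirantizes to the fricative [f]. /b/ is a stop between vowels /e/ and /o/, so it spirantizes to the fricative [v]. /napajexhuebomeg/ → nafajexhuevomeg.
Rule 4 (final e-epenthesis): the form ends in the consonant /g/, so [e] is inserted word-finally. /nafajexhuevomeg/ → nafajexhuevomege.

nafajexhuevomege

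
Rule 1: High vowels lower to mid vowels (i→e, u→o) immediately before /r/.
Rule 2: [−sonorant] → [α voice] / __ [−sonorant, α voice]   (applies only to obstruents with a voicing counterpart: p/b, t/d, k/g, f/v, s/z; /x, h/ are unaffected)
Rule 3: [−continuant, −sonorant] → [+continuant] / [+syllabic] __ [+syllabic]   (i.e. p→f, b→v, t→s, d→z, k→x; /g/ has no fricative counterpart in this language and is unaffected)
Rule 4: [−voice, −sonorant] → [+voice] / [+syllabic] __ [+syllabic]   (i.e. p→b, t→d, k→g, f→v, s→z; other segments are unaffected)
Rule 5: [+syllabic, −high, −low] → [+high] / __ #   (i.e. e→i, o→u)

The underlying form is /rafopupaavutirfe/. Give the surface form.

Rule 1 (pre-rhotic lowering): /i/ is a high vowel immediately before /r/, so it lowers to [e]. /rafopupaavutirfe/ → rafopupaavuterfe.
Rule 2 (regressive voicing assimilation): no segment meets the environment; /rafopupaavuterfe/ is unchanged.
Rule 3 (intervocalic spirantization): /p/ is a stop between vowels /o/ and /u/, so it spirantizes to the fricative [f]. /p/ is a stop between vowels /u/ and /a/, so it spirantizes to the fricative [f]. /t/ is a stop between vowels /u/ and /e/, so it spirantizes to the fricative [s]. /rafopupaavuterfe/ → rafofufaavuserfe.
Rule 4 (intervocalic voicing): /f/ is a voiceless obstruent between vowels /a/ and /o/, so it voices to [v]. /f/ is a voiceless obstruent between vowels /o/ and /u/, so it voices to [v]. /f/ is a voiceless obstruent between vowels /u/ and /a/, so it voices to [v]. /s/ is a voiceless obstruent between vowels /u/ and /e/, so it voices to [z]. /rafofufaavuserfe/ → ravovuvaavuzerfe.
Rule 5 (final vowel raising): /e/ is a mid vowel in word-final position, so it raises to [i]. /ravovuvaavuzerfe/ → ravovuvaavuzerfi.

ravovuvaavuzerfi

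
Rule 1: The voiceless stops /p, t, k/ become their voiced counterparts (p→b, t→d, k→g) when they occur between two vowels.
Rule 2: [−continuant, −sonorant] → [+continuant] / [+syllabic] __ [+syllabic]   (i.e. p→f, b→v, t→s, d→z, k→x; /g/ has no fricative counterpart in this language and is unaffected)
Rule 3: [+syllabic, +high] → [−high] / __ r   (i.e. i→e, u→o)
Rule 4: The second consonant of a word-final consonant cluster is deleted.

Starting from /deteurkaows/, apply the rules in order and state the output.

Rule 1 (intervocalic voicing): /t/ is a voiceless stop between vowels /e/ and /e/, so it voices to [d]. /deteurkaows/ → dedeurkaows.
Rule 2 (intervocalic spirantization): /d/ is a stop between vowels /e/ and /e/, so it spirantizes to the fricative [z]. /dedeurkaows/ → dezeurkaows.
Rule 3 (pre-rhotic lowering): /u/ is a high vowel immediately before /r/, so it lowers to [o]. /dezeurkaows/ → dezeorkaows.
Rule 4 (final cluster simplification): /s/ is the second consonant of a word-final cluster /ws/, so it deletes. /dezeorkaows/ → dezeorkaow.

dezeorkaow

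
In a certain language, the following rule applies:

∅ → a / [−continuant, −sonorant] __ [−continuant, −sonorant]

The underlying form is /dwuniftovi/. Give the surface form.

No segment of /dwuniftovi/ meets the structural description of the rule, so the form surfaces unchanged.

dwuniftovi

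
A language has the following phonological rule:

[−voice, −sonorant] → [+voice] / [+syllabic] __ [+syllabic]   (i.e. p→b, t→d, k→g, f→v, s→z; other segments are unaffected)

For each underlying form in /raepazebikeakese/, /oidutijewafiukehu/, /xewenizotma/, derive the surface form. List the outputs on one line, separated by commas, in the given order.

/raepazebikeakese/: /p/ is a voiceless obstruent between vowels /e/ and /a/, so it voices to [b]. /k/ is a voiceless obstruent between vowels /i/ and /e/, so it voices to [g]. /k/ is a voiceless obstruent between vowels /a/ and /e/, so it voices to [g]. /s/ is a voiceless obstruent between vowels /e/ and /e/, so it voices to [z]. → [raebazebigeageze].
/oidutijewafiukehu/: /t/ is a voiceless obstruent between vowels /u/ and /i/, so it voices to [d]. /f/ is a voiceless obstruent between vowels /a/ and /i/, so it voices to [v]. /k/ is a voiceless obstruent between vowels /u/ and /e/, so it voices to [g]. → [oidudijewaviugehu].
/xewenizotma/: the rule's environment is not met; surfaces unchanged as [xewenizotma].

raebazebigeageze, oidudijewaviugehu, xewenizotma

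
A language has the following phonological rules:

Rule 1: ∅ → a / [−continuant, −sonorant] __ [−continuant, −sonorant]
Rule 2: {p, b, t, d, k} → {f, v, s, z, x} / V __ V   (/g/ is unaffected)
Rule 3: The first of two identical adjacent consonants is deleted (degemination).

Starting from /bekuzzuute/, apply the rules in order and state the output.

bexuzuuse

Rule 1 (stop-cluster a-epenthesis): no segment meets the environment; /bekuzzuute/ is unchanged.
Rule 2 (intervocalic spirantization): /k/ is a stop between vowels /e/ and /u/, so it spirantizes to the fricative [x]. /t/ is a stop between vowels /u/ and /e/, so it spirantizes to the fricative [s]. /bekuzzuute/ → bexuzzuuse.
Rule 3 (degemination): /zz/ is a geminate; the first /z/ deletes. /bexuzzuuse/ → bexuzuuse.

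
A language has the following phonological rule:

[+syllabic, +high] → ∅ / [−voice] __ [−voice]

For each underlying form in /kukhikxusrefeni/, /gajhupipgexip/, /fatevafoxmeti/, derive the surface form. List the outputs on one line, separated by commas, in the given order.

/kukhikxusrefeni/: /u/ is a high vowel flanked by voiceless consonants /k/ and /k/, so it deletes. /i/ is a high vowel flanked by voiceless consonants /h/ and /k/, so it deletes. /u/ is a high vowel flanked by voiceless consonants /x/ and /s/, so it deletes. → [kkhkxsrefeni].
/gajhupipgexip/: /u/ is a high vowel flanked by voiceless consonants /h/ and /p/, so it deletes. /i/ is a high vowel flanked by voiceless consonants /p/ and /p/, so it deletes. /i/ is a high vowel flanked by voiceless consonants /x/ and /p/, so it deletes. → [gajhppgexp].
/fatevafoxmeti/: the rule's environment is not met; surfaces unchanged as [fatevafoxmeti].

kkhkxsrefeni, gajhppgexp, fatevafoxmeti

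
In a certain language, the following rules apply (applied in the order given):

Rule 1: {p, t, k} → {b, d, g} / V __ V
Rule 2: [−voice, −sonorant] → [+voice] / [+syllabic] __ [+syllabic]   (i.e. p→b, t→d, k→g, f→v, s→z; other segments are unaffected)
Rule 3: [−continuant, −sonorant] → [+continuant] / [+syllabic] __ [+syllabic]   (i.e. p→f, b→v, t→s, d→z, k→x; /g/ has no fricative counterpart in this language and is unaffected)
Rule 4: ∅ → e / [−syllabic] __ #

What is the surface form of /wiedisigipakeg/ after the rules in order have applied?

Rule 1 (intervocalic voicing): /p/ is a voiceless stop between vowels /i/ and /a/, so it voices to [b]. /k/ is a voiceless stop between vowels /a/ and /e/, so it voices to [g]. /wiedisigipakeg/ → wiedisigibageg.
Rule 2 (intervocalic voicing): /s/ is a voiceless obstruent between vowels /i/ and /i/, so it voices to [z]. /wiedisigibageg/ → wiedizigibageg.
Rule 3 (intervocalic spirantization): /d/ is a stop between vowels /e/ and /i/, so it spirantizes to the fricative [z]. /b/ is a stop between vowels /i/ and /a/, so it spirantizes to the fricative [v]. /wiedizigibageg/ → wiezizigivageg.
Rule 4 (final e-epenthesis): the form ends in the consonant /g/, so [e] is inserted word-finally. /wiezizigivageg/ → wiezizigivagege.

wiezizigivagege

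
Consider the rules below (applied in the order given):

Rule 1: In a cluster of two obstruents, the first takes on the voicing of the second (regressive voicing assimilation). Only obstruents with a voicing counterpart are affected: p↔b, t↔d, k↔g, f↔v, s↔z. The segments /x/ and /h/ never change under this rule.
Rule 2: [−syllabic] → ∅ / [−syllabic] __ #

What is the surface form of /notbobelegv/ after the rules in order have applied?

Rule 1 (regressive voicing assimilation): /t/ precedes the voiced obstruent /b/, so it voices to [d] by assimilation. /notbobelegv/ → nodbobelegv.
Rule 2 (final cluster simplification): /v/ is the second consonant of a word-final cluster /gv/, so it deletes. /nodbobelegv/ → nodbobeleg.

nodbobeleg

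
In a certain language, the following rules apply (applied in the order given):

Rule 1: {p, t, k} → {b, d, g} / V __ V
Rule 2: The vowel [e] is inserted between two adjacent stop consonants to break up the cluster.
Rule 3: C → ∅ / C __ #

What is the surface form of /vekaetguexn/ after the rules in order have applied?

Rule 1 (intervocalic voicing): /k/ is a voiceless stop between vowels /e/ and /a/, so it voices to [g]. /vekaetguexn/ → vegaetguexn.
Rule 2 (stop-cluster e-epenthesis): /t/ and /g/ form a stop–stop cluster, so [e] is inserted between them. /vegaetguexn/ → vegaeteguexn.
Rule 3 (final cluster simplification): /n/ is the second consonant of a word-final cluster /xn/, so it deletes. /vegaeteguexn/ → vegaeteguex.

vegaeteguex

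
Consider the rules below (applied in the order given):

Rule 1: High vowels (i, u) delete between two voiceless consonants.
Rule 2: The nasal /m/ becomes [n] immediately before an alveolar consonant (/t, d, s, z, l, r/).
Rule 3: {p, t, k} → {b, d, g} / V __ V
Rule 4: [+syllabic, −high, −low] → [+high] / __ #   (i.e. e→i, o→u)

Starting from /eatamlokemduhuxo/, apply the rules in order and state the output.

Rule 1 (high vowel syncope): /u/ is a high vowel flanked by voiceless consonants /h/ and /x/, so it deletes. /eatamlokemduhuxo/ → eatamlokemduhxo.
Rule 2 (nasal place assimilation): /m/ precedes the alveolar consonant /l/, so it assimilates in place to [n]. /m/ precedes the alveolar consonant /d/, so it assimilates in place to [n]. /eatamlokemduhxo/ → eatanlokenduhxo.
Rule 3 (intervocalic voicing): /t/ is a voiceless stop between vowels /a/ and /a/, so it voices to [d]. /k/ is a voiceless stop between vowels /o/ and /e/, so it voices to [g]. /eatanlokenduhxo/ → eadanlogenduhxo.
Rule 4 (final vowel raising): /o/ is a mid vowel in word-final position, so it raises to [u]. /eadanlogenduhxo/ → eadanlogenduhxu.

eadanlogenduhxu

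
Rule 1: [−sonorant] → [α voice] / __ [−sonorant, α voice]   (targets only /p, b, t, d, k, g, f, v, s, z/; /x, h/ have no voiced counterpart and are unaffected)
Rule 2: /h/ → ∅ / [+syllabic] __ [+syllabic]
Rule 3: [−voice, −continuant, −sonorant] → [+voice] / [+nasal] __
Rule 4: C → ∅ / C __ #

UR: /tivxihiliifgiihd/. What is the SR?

Rule 1 (regressive voicing assimilation): /v/ precedes the voiceless obstruent /x/, so it devoices to [f] by assimilation. /f/ precedes the voiced obstruent /g/, so it voices to [v] by assimilation. /tivxihiliifgiihd/ → tifxihiliivgiihd.
Rule 2 (intervocalic h-deletion): /h/ occurs between vowels /i/ and /i/, so it deletes. /tifxihiliivgiihd/ → tifxiiliivgiihd.
Rule 3 (post-nasal voicing): no segment meets the environment; /tifxiiliivgiihd/ is unchanged.
Rule 4 (final cluster simplification): /d/ is the second consonant of a word-final cluster /hd/, so it deletes. /tifxiiliivgiihd/ → tifxiiliivgiih.

tifxiiliivgiih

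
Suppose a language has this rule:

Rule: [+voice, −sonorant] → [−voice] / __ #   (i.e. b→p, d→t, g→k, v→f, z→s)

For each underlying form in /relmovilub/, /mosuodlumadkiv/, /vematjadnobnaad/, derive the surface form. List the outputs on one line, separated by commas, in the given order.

/relmovilub/: /b/ is a voiced obstruent in word-final position, so it devoices to [p]. → [relmovilup].
/mosuodlumadkiv/: /v/ is a voiced obstruent in word-final position, so it devoices to [f]. → [mosuodlumadkif].
/vematjadnobnaad/: /d/ is a voiced obstruent in word-final position, so it devoices to [t]. → [vematjadnobnaat].

relmovilup, mosuodlumadkif, vematjadnobnaat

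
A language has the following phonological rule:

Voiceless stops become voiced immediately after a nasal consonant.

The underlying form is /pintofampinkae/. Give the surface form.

pindofambingae

Scanning /pintofampinkae/: /p/ at position 1 is not in the conditioning environment; /t/ is a voiceless stop immediately after the nasal /n/, so it voices to [d]; /p/ is a voiceless stop immediately after the nasal /m/, so it voices to [b]; /k/ is a voiceless stop immediately after the nasal /n/, so it voices to [g].
Result: [pindofambingae].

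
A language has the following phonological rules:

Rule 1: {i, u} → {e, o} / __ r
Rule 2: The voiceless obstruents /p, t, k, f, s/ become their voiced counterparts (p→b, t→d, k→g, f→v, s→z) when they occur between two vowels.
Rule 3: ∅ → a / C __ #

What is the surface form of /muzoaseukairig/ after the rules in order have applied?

muzoazeugaeriga

Rule 1 (pre-rhotic lowering): /i/ is a high vowel immediately before /r/, so it lowers to [e]. /muzoaseukairig/ → muzoaseukaerig.
Rule 2 (intervocalic voicing): /s/ is a voiceless obstruent between vowels /a/ and /e/, so it voices to [z]. /k/ is a voiceless obstruent between vowels /u/ and /a/, so it voices to [g]. /muzoaseukaerig/ → muzoazeugaerig.
Rule 3 (final a-epenthesis): the form ends in the consonant /g/, so [a] is inserted word-finally. /muzoazeugaerig/ → muzoazeugaeriga.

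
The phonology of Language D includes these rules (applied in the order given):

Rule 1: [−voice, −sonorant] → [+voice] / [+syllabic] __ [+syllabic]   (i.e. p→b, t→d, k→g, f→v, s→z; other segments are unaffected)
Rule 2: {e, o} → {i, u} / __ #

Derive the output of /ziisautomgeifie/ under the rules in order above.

Rule 1 (intervocalic voicing): /s/ is a voiceless obstruent between vowels /i/ and /a/, so it voices to [z]. /t/ is a voiceless obstruent between vowels /u/ and /o/, so it voices to [d]. /f/ is a voiceless obstruent between vowels /i/ and /i/, so it voices to [v]. /ziisautomgeifie/ → ziizaudomgeivie.
Rule 2 (final vowel raising): /e/ is a mid vowel in word-final position, so it raises to [i]. /ziizaudomgeivie/ → ziizaudomgeivii.

ziizaudomgeivii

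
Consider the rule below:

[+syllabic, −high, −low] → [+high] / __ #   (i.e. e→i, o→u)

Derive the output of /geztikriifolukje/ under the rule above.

/e/ is a mid vowel in word-final position, so it raises to [i].
Surface form: [geztikriifolukji].

geztikriifolukji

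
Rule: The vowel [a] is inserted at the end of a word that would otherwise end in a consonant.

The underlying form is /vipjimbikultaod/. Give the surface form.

vipjimbikultaoda

the form ends in the consonant /d/, so [a] is inserted word-finally.
Surface form: [vipjimbikultaoda].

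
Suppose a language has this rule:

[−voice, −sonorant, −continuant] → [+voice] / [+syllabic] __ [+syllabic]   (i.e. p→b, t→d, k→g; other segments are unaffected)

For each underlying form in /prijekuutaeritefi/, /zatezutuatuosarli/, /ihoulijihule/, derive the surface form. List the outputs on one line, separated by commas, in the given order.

prijeguudaeridefi, zadezuduaduosarli, ihoulijihule

/prijekuutaeritefi/: /k/ is a voiceless stop between vowels /e/ and /u/, so it voices to [g]. /t/ is a voiceless stop between vowels /u/ and /a/, so it voices to [d]. /t/ is a voiceless stop between vowels /i/ and /e/, so it voices to [d]. → [prijeguudaeridefi].
/zatezutuatuosarli/: /t/ is a voiceless stop between vowels /a/ and /e/, so it voices to [d]. /t/ is a voiceless stop between vowels /u/ and /u/, so it voices to [d]. /t/ is a voiceless stop between vowels /a/ and /u/, so it voices to [d]. → [zadezuduaduosarli].
/ihoulijihule/: the rule's environment is not met; surfaces unchanged as [ihoulijihule].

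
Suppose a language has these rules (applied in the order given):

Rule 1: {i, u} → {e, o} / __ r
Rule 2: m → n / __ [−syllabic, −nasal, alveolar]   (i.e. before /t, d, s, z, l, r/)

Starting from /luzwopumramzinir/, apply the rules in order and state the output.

luzwopunranziner

Rule 1 (pre-rhotic lowering): /i/ is a high vowel immediately before /r/, so it lowers to [e]. /luzwopumramzinir/ → luzwopumramziner.
Rule 2 (nasal place assimilation): /m/ precedes the alveolar consonant /r/, so it assimilates in place to [n]. /m/ precedes the alveolar consonant /z/, so it assimilates in place to [n]. /luzwopumramziner/ → luzwopunranziner.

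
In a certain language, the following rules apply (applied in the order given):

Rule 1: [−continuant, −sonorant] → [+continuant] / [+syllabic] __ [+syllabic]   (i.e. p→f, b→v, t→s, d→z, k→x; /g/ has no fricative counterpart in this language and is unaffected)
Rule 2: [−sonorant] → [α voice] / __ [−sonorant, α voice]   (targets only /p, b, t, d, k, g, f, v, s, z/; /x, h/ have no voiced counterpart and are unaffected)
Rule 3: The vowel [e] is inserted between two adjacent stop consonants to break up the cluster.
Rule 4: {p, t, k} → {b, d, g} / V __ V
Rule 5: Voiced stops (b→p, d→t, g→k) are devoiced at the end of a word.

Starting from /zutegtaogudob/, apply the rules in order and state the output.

Rule 1 (intervocalic spirantization): /t/ is a stop between vowels /u/ and /e/, so it spirantizes to the fricative [s]. /d/ is a stop between vowels /u/ and /o/, so it spirantizes to the fricative [z]. /zutegtaogudob/ → zusegtaoguzob.
Rule 2 (regressive voicing assimilation): /g/ precedes the voiceless obstruent /t/, so it devoices to [k] by assimilation. /zusegtaoguzob/ → zusektaoguzob.
Rule 3 (stop-cluster e-epenthesis): /k/ and /t/ form a stop–stop cluster, so [e] is inserted between them. /zusektaoguzob/ → zuseketaoguzob.
Rule 4 (intervocalic voicing): /k/ is a voiceless stop between vowels /e/ and /e/, so it voices to [g]. /t/ is a voiceless stop between vowels /e/ and /a/, so it voices to [d]. /zuseketaoguzob/ → zusegedaoguzob.
Rule 5 (final devoicing): /b/ is a voiced stop in word-final position, so it devoices to [p]. /zusegedaoguzob/ → zusegedaoguzop.

zusegedaoguzop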